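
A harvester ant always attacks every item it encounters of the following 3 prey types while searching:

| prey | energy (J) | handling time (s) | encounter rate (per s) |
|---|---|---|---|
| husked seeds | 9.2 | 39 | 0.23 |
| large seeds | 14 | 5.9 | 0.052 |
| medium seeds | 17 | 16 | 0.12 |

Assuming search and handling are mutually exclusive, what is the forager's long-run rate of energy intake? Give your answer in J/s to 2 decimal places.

0.40 J/s

R = Σλ_iE_i / (1 + Σλ_ih_i)
Numerator: 0.23×9.2 + 0.052×14 + 0.12×17 = 4.884
Denominator: 1 + 0.23×39 + 0.052×5.9 + 0.12×16 = 12.2
R = 4.884/12.2 = 0.4004 J/s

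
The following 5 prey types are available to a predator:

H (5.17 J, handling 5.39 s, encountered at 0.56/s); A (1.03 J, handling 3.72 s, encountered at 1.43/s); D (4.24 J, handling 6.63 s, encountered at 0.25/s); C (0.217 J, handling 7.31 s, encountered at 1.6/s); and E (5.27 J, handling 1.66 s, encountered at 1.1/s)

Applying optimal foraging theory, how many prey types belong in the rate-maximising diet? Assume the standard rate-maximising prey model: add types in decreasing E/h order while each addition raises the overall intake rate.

1

E/h in descending order: E 3.17, H 0.959, D 0.64, A 0.277, C 0.0297 J/s. The optimal diet is the largest prefix of this list for which every included type satisfies E_i/h_i > R on the types above it.
Rate on top 1: 2.051. H: 0.959 < 2.051 → exclude; stop.
Optimal diet: E — 1 of 5 types.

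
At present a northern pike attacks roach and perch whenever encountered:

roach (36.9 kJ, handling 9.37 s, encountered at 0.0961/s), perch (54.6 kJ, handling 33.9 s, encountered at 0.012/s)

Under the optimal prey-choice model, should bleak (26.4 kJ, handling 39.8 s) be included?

No

On roach and perch alone, R = ΣλE/(1+Σλh) = 4.201/2.307 = 1.821 kJ/s.
bleak: E/h = 26.4/39.8 = 0.6633 kJ/s.
0.6633 < 1.821, so adding bleak would lower the average — exclude it.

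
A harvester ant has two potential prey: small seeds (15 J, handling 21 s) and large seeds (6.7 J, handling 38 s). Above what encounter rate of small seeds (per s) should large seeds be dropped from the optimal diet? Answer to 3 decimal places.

0.016 per s

At the threshold, the rate on small seeds alone equals the profitability of large seeds: λ·15/(1 + λ·21) = 6.7/38 = 0.1763.
Rearranging, λ(15 − 0.1763×21) = 0.1763, so λ = 0.1763/11.3 = 0.01561 per s.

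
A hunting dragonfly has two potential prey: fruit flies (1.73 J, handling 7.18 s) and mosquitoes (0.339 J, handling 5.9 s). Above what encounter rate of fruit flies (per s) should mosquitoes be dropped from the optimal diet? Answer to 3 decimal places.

Drop mosquitoes once their profitability E₂/h₂ falls below the rate achievable on fruit flies alone: E₂/h₂ = λE₁/(1 + λh₁).
Solve for λ: λE₁h₂ = E₂(1 + λh₁) → λ(E₁h₂ − E₂h₁) = E₂ → λ = E₂/(E₁h₂ − E₂h₁).
λ = 0.339/(1.73×5.9 − 0.339×7.18) = 0.339/7.773 = 0.04361 per s.

0.044 per s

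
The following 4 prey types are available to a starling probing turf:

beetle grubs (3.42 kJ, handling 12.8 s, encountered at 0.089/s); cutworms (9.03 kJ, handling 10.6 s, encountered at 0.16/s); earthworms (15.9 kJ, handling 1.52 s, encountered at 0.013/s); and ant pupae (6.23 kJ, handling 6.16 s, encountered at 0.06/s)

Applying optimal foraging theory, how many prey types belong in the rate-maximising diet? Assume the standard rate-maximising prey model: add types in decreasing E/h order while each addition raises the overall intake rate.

3

Profitabilities (E/h, kJ/s): earthworms 10.5, ant pupae 1.01, cutworms 0.852, beetle grubs 0.267. Add prey in this order while the next type's profitability exceeds the intake rate on those already taken.
Rate on top 1: 0.2027. ant pupae: 1.01 > 0.2027 → include.
Rate on top 2: 0.4178. cutworms: 0.852 > 0.4178 → include.
Rate on top 3: 0.6564. beetle grubs: 0.267 < 0.6564 → exclude; stop.
Optimal diet: earthworms, ant pupae, cutworms — 3 of 4 types.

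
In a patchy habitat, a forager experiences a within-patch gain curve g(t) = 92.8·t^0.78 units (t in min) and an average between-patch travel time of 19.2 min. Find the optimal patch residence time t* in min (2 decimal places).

By the marginal value theorem, leave when the instantaneous gain rate g'(t) equals the habitat-wide average g(t)/(T + t).
g'(t) = 0.78·92.8·t^-0.22. Setting 0.78·92.8·t^-0.22 = 92.8·t^0.78/(19.2+t) gives 0.78(19.2+t) = t, so 0.22·t = 0.78×19.2.
t* = 0.78×19.2/0.22 = 68.07 min.

68.07 min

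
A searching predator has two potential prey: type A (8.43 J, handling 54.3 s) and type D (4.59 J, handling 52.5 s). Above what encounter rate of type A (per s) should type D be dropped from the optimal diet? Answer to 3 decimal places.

At the threshold, the rate on type A alone equals the profitability of type D: λ·8.43/(1 + λ·54.3) = 4.59/52.5 = 0.08743.
Rearranging, λ(8.43 − 0.08743×54.3) = 0.08743, so λ = 0.08743/3.683 = 0.02374 per s.

0.024 per s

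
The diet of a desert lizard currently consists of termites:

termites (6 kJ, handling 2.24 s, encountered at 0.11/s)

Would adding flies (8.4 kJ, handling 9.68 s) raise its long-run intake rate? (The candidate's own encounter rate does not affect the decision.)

Yes

Intake rate on the current diet: R = (0.11×6) / (1 + 0.11×2.24) = 0.66/1.246 = 0.5295 kJ/s.
Profitability of flies: 8.4/9.68 = 0.8678 kJ/s.
Since 0.8678 > R, including flies increases the long-run rate.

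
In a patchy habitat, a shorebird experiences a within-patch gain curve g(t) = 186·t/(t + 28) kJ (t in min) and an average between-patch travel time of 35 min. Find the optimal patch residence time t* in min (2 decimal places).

31.30 min

By the marginal value theorem, leave when the instantaneous gain rate g'(t) equals the habitat-wide average g(t)/(T + t).
g'(t) = 186·28/(t + 28)². Setting 186·28/(t+28)² = 186t/[(t+28)(35+t)] gives 28(35+t) = t(t+28), so t² = 28×35 = 980.
t* = √980 = 31.3 min.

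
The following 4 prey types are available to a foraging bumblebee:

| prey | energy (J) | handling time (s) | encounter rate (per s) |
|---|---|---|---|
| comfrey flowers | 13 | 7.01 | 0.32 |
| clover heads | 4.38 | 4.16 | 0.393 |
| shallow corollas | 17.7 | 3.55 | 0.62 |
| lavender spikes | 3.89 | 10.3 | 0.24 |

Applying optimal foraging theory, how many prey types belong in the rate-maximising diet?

1

E/h in descending order: shallow corollas 4.99, comfrey flowers 1.85, clover heads 1.05, lavender spikes 0.378 J/s. The optimal diet is the largest prefix of this list for which every included type satisfies E_i/h_i > R on the types above it.
Rate on top 1: 3.428. comfrey flowers: 1.85 < 3.428 → exclude; stop.
Optimal diet: shallow corollas — 1 of 4 types.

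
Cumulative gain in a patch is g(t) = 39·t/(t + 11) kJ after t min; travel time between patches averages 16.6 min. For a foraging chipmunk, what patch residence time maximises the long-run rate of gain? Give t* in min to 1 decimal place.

13.5 min

Optimal t* satisfies g'(t*) = g(t*)/(T + t*).
g'(t) = 39·11/(t + 11)². Setting 39·11/(t+11)² = 39t/[(t+11)(16.6+t)] gives 11(16.6+t) = t(t+11), so t² = 11×16.6 = 182.6.
t* = √182.6 = 13.51 min.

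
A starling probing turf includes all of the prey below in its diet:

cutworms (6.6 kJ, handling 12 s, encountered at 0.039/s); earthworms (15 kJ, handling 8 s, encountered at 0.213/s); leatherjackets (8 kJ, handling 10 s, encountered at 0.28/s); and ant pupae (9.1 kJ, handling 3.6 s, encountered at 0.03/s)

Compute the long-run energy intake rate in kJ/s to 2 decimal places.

R = Σλ_iE_i / (1 + Σλ_ih_i)
Numerator: 0.039×6.6 + 0.213×15 + 0.28×8 + 0.03×9.1 = 5.965
Denominator: 1 + 0.039×12 + 0.213×8 + 0.28×10 + 0.03×3.6 = 6.08
R = 5.965/6.08 = 0.9812 kJ/s

0.98 kJ/s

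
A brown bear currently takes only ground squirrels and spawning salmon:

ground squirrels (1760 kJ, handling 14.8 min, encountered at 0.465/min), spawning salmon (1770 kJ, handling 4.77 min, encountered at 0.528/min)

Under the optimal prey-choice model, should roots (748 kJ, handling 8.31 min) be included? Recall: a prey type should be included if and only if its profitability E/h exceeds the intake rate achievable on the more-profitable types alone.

No

Intake rate on the current diet: R = (0.465×1760 + 0.528×1770) / (1 + 0.465×14.8 + 0.528×4.77) = 1753/10.4 = 168.5 kJ/min.
roots: E/h = 748/8.31 = 90.01 kJ/min.
Since 90.01 < R, time spent handling roots is better spent searching.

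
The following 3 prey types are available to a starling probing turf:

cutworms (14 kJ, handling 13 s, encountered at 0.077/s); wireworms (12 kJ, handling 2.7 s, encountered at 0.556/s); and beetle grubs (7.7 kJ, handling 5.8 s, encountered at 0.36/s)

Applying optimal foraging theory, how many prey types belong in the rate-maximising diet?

E/h in descending order: wireworms 4.44, beetle grubs 1.33, cutworms 1.08 kJ/s. The optimal diet is the largest prefix of this list for which every included type satisfies E_i/h_i > R on the types above it.
Rate on top 1: 2.668. beetle grubs: 1.33 < 2.668 → exclude; stop.
Optimal diet: wireworms — 1 of 3 types.

1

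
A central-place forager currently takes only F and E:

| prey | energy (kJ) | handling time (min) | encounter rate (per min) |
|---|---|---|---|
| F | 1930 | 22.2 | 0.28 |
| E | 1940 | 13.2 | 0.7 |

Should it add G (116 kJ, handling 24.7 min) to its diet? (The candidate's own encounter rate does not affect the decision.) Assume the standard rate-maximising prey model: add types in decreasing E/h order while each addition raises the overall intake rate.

Intake rate on the current diet: R = (0.28×1930 + 0.7×1940) / (1 + 0.28×22.2 + 0.7×13.2) = 1898/16.46 = 115.4 kJ/min.
G: E/h = 116/24.7 = 4.696 kJ/min.
4.696 < 115.4, so adding G would lower the average — exclude it.

No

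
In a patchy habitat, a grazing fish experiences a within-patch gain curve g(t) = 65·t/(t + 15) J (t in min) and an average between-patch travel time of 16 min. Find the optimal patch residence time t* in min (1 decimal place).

Optimal t* satisfies g'(t*) = g(t*)/(T + t*).
g'(t) = 65·15/(t + 15)². Setting 65·15/(t+15)² = 65t/[(t+15)(16+t)] gives 15(16+t) = t(t+15), so t² = 15×16 = 240.
t* = √240 = 15.49 min.

15.5 min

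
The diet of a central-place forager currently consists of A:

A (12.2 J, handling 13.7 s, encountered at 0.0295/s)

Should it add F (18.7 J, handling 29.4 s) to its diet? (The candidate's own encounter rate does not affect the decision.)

Current rate: (0.0295×12.2)/(1 + 0.0295×13.7) = 0.2563 J/s.
F: E/h = 18.7/29.4 = 0.6361 J/s.
0.6361 > 0.2563, so adding F raises the average — include it.

Yes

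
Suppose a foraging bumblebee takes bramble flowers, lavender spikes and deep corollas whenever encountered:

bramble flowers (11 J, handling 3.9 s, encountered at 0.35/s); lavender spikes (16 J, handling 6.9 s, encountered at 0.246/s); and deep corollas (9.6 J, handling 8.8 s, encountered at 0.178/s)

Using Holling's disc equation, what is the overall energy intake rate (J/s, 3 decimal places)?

1.687 J/s

R = (0.35×11 + 0.246×16 + 0.178×9.6) / (1 + 0.35×3.9 + 0.246×6.9 + 0.178×8.8) = 9.495/5.629 = 1.687 J/s.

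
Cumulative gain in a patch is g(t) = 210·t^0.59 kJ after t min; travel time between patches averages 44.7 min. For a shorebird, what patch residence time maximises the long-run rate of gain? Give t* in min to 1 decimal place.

64.3 min

By the marginal value theorem, leave when the instantaneous gain rate g'(t) equals the habitat-wide average g(t)/(T + t).
g'(t) = 0.59·210·t^-0.41. Setting 0.59·210·t^-0.41 = 210·t^0.59/(44.7+t) gives 0.59(44.7+t) = t, so 0.41·t = 0.59×44.7.
t* = 0.59×44.7/0.41 = 64.32 min.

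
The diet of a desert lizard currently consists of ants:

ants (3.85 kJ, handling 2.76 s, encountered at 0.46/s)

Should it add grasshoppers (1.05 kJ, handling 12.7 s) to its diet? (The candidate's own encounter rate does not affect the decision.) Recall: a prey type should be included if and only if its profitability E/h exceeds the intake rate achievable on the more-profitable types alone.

No

On ants alone, R = ΣλE/(1+Σλh) = 1.771/2.27 = 0.7803 kJ/s.
grasshoppers: E/h = 1.05/12.7 = 0.08268 kJ/s.
0.08268 < 0.7803, so adding grasshoppers would lower the average — exclude it.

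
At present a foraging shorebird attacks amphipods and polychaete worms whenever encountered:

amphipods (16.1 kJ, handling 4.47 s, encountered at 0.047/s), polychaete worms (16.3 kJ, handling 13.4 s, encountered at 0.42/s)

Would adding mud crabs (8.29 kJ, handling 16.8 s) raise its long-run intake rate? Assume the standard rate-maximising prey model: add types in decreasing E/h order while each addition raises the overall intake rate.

No

On amphipods and polychaete worms alone, R = ΣλE/(1+Σλh) = 7.603/6.838 = 1.112 kJ/s.
mud crabs: E/h = 8.29/16.8 = 0.4935 kJ/s.
Since 0.4935 < R, time spent handling mud crabs is better spent searching.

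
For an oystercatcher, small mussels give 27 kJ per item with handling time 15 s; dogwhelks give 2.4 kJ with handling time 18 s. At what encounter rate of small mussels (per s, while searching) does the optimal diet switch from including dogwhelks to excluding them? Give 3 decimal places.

Drop dogwhelks once their profitability E₂/h₂ falls below the rate achievable on small mussels alone: E₂/h₂ = λE₁/(1 + λh₁).
Solve for λ: λE₁h₂ = E₂(1 + λh₁) → λ(E₁h₂ − E₂h₁) = E₂ → λ = E₂/(E₁h₂ − E₂h₁).
λ = 2.4/(27×18 − 2.4×15) = 2.4/450 = 0.005333 per s.

0.005 per s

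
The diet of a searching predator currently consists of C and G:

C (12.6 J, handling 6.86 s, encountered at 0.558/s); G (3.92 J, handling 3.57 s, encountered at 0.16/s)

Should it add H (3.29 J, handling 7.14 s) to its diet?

No

Current rate: (0.558×12.6 + 0.16×3.92)/(1 + 0.558×6.86 + 0.16×3.57) = 1.418 J/s.
H: E/h = 3.29/7.14 = 0.4608 J/s.
0.4608 < 1.418, so adding H would lower the average — exclude it.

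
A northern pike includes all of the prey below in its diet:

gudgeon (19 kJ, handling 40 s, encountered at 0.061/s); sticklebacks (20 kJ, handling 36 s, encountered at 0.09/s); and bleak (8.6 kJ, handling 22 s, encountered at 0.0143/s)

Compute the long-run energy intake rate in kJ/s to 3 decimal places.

0.441 kJ/s

R = (0.061×19 + 0.09×20 + 0.0143×8.6) / (1 + 0.061×40 + 0.09×36 + 0.0143×22) = 3.082/6.995 = 0.4406 kJ/s.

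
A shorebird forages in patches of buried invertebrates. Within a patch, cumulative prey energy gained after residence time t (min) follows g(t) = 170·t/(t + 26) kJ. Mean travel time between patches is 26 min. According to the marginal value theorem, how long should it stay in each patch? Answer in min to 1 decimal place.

26.0 min

Optimal t* satisfies g'(t*) = g(t*)/(T + t*).
g'(t) = 170·26/(t + 26)². Setting 170·26/(t+26)² = 170t/[(t+26)(26+t)] gives 26(26+t) = t(t+26), so t² = 26×26 = 676.
t* = √676 = 26 min.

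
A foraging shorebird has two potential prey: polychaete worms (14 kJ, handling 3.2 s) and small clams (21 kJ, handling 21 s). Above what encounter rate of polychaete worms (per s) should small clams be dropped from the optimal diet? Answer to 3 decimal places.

0.093 per s

At the threshold, the rate on polychaete worms alone equals the profitability of small clams: λ·14/(1 + λ·3.2) = 21/21 = 1.
Rearranging, λ(14 − 1×3.2) = 1, so λ = 1/10.8 = 0.09259 per s.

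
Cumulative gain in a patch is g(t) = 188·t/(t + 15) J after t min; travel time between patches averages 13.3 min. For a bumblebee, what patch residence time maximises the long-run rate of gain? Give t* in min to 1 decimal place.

14.1 min

Maximise g(t)/(T+t): set derivative to zero → g'(t)(T+t) = g(t).
g'(t) = 188·15/(t + 15)². Setting 188·15/(t+15)² = 188t/[(t+15)(13.3+t)] gives 15(13.3+t) = t(t+15), so t² = 15×13.3 = 199.5.
t* = √199.5 = 14.12 min.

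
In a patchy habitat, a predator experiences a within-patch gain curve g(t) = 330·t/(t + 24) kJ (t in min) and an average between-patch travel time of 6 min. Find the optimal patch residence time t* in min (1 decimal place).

12.0 min

Optimal t* satisfies g'(t*) = g(t*)/(T + t*).
g'(t) = 330·24/(t + 24)². Setting 330·24/(t+24)² = 330t/[(t+24)(6+t)] gives 24(6+t) = t(t+24), so t² = 24×6 = 144.
t* = √144 = 12 min.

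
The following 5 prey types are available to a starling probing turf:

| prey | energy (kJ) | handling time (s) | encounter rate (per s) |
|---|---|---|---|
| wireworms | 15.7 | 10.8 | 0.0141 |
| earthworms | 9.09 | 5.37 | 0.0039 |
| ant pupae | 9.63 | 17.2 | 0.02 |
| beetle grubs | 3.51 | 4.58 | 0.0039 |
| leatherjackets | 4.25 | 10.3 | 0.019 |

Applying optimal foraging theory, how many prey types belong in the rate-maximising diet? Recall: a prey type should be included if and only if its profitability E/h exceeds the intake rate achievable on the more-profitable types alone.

5

Rank by E/h (kJ/s): earthworms 1.69, wireworms 1.45, beetle grubs 0.766, ant pupae 0.56, leatherjackets 0.413. Include each in turn until the next type's E/h falls below the running intake rate.
Rate on top 1: 0.03472. wireworms: 1.45 > 0.03472 → include.
Rate on top 2: 0.2189. beetle grubs: 0.766 > 0.2189 → include.
Rate on top 3: 0.2271. ant pupae: 0.56 > 0.2271 → include.
Rate on top 4: 0.3017. leatherjackets: 0.413 > 0.3017 → include.
Optimal diet: earthworms, wireworms, beetle grubs, ant pupae, leatherjackets — 5 of 5 types.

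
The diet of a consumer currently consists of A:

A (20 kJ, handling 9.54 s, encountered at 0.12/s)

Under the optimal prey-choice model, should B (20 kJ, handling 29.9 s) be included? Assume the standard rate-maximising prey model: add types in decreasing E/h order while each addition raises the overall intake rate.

Intake rate on the current diet: R = (0.12×20) / (1 + 0.12×9.54) = 2.4/2.145 = 1.119 kJ/s.
B: E/h = 20/29.9 = 0.6689 kJ/s.
0.6689 < 1.119, so adding B would lower the average — exclude it.

No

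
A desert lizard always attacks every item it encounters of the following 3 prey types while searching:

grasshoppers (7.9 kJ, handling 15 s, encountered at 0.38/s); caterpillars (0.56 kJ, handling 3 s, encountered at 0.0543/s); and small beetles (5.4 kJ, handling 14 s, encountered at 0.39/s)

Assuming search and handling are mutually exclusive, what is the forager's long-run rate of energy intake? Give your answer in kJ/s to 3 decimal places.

Energy encountered per unit search time: 0.38×7.9 + 0.0543×0.56 + 0.39×5.4 = 5.138 kJ/s.
Handling time per unit search time: 0.38×15 + 0.0543×3 + 0.39×14 = 11.32.
Rate = 5.138/(1 + 11.32) = 0.417 kJ/s.

0.417 kJ/s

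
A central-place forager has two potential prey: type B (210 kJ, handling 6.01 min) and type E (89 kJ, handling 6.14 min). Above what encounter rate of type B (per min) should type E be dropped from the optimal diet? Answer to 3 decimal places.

At the threshold, the rate on type B alone equals the profitability of type E: λ·210/(1 + λ·6.01) = 89/6.14 = 14.5.
Rearranging, λ(210 − 14.5×6.01) = 14.5, so λ = 14.5/122.9 = 0.118 per min.

0.118 per min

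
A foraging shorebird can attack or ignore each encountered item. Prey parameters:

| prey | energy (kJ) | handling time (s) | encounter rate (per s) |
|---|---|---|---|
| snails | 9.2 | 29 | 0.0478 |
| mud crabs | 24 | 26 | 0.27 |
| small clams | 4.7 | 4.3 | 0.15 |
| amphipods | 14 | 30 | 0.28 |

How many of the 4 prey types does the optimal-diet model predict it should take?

2

Profitabilities (E/h, kJ/s): small clams 1.09, mud crabs 0.923, amphipods 0.467, snails 0.317. Add prey in this order while the next type's profitability exceeds the intake rate on those already taken.
Rate on top 1: 0.4286. mud crabs: 0.923 > 0.4286 → include.
Rate on top 2: 0.8292. amphipods: 0.467 < 0.8292 → exclude; stop.
Optimal diet: small clams, mud crabs — 2 of 4 types.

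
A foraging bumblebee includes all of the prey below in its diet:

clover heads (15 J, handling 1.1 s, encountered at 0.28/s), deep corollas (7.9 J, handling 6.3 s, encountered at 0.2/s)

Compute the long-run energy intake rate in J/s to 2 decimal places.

Energy encountered per unit search time: 0.28×15 + 0.2×7.9 = 5.78 J/s.
Handling time per unit search time: 0.28×1.1 + 0.2×6.3 = 1.568.
Rate = 5.78/(1 + 1.568) = 2.251 J/s.

2.25 J/s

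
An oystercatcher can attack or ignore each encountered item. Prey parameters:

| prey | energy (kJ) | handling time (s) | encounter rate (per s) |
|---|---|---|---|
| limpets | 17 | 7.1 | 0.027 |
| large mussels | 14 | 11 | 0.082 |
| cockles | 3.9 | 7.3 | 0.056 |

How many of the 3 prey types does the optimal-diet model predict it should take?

2

Profitabilities (E/h, kJ/s): limpets 2.39, large mussels 1.27, cockles 0.534. Add prey in this order while the next type's profitability exceeds the intake rate on those already taken.
Rate on top 1: 0.3852. large mussels: 1.27 > 0.3852 → include.
Rate on top 2: 0.7675. cockles: 0.534 < 0.7675 → exclude; stop.
Optimal diet: limpets, large mussels — 2 of 3 types.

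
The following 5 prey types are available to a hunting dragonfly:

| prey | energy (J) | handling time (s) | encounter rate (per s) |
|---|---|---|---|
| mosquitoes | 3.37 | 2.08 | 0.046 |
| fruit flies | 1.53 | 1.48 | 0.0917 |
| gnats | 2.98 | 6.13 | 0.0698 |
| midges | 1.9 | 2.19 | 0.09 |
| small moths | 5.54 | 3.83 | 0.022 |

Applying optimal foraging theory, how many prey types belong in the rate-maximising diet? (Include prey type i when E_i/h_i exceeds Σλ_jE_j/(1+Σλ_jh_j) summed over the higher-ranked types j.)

Rank by E/h (J/s): mosquitoes 1.62, small moths 1.45, fruit flies 1.03, midges 0.868, gnats 0.486. Include each in turn until the next type's E/h falls below the running intake rate.
Rate on top 1: 0.1415. small moths: 1.45 > 0.1415 → include.
Rate on top 2: 0.2347. fruit flies: 1.03 > 0.2347 → include.
Rate on top 3: 0.3171. midges: 0.868 > 0.3171 → include.
Rate on top 4: 0.3888. gnats: 0.486 > 0.3888 → include.
Optimal diet: mosquitoes, small moths, fruit flies, midges, gnats — 5 of 5 types.

5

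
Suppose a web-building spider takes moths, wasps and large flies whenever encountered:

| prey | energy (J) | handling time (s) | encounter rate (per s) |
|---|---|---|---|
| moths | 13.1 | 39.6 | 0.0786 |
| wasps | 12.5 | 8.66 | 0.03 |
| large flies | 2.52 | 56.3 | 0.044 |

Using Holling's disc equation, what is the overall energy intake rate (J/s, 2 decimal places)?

0.22 J/s

R = Σλ_iE_i / (1 + Σλ_ih_i)
Numerator: 0.0786×13.1 + 0.03×12.5 + 0.044×2.52 = 1.516
Denominator: 1 + 0.0786×39.6 + 0.03×8.66 + 0.044×56.3 = 6.85
R = 1.516/6.85 = 0.2213 J/s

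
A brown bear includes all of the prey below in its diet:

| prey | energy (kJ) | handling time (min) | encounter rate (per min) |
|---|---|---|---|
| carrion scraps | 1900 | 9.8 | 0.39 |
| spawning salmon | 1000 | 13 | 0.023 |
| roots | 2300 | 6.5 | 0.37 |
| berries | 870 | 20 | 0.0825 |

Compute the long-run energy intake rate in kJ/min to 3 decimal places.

183.825 kJ/min

R = (0.39×1900 + 0.023×1000 + 0.37×2300 + 0.0825×870) / (1 + 0.39×9.8 + 0.023×13 + 0.37×6.5 + 0.0825×20) = 1687/9.176 = 183.8 kJ/min.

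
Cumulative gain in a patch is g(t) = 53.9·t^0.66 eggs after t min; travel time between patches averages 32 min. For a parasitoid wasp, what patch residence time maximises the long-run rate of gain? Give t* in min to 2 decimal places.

By the marginal value theorem, leave when the instantaneous gain rate g'(t) equals the habitat-wide average g(t)/(T + t).
g'(t) = 0.66·53.9·t^-0.34. Setting 0.66·53.9·t^-0.34 = 53.9·t^0.66/(32+t) gives 0.66(32+t) = t, so 0.34·t = 0.66×32.
t* = 0.66×32/0.34 = 62.12 min.

62.12 min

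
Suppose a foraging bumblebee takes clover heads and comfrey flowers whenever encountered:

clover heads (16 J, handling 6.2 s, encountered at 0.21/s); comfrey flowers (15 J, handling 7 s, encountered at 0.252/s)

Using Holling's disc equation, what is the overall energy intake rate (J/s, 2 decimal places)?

R = Σλ_iE_i / (1 + Σλ_ih_i)
Numerator: 0.21×16 + 0.252×15 = 7.14
Denominator: 1 + 0.21×6.2 + 0.252×7 = 4.066
R = 7.14/4.066 = 1.756 J/s

1.76 J/s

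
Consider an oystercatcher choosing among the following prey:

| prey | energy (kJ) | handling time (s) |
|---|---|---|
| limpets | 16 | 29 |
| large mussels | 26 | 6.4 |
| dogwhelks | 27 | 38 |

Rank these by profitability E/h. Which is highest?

large mussels

Profitability E/h (kJ/s): limpets = 16/29 = 0.552, large mussels = 26/6.4 = 4.06, dogwhelks = 27/38 = 0.711.
Ranked: large mussels > dogwhelks > limpets.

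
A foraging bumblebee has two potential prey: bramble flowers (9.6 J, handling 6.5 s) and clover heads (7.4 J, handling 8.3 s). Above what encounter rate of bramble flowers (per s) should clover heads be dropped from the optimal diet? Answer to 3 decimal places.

0.234 per s

Drop clover heads once their profitability E₂/h₂ falls below the rate achievable on bramble flowers alone: E₂/h₂ = λE₁/(1 + λh₁).
Solve for λ: λE₁h₂ = E₂(1 + λh₁) → λ(E₁h₂ − E₂h₁) = E₂ → λ = E₂/(E₁h₂ − E₂h₁).
λ = 7.4/(9.6×8.3 − 7.4×6.5) = 7.4/31.58 = 0.2343 per s.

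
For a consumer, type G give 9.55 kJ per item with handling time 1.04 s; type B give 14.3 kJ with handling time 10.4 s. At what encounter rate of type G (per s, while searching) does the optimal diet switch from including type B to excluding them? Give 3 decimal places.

0.169 per s

Drop type B once their profitability E₂/h₂ falls below the rate achievable on type G alone: E₂/h₂ = λE₁/(1 + λh₁).
Solve for λ: λE₁h₂ = E₂(1 + λh₁) → λ(E₁h₂ − E₂h₁) = E₂ → λ = E₂/(E₁h₂ − E₂h₁).
λ = 14.3/(9.55×10.4 − 14.3×1.04) = 14.3/84.45 = 0.1693 per s.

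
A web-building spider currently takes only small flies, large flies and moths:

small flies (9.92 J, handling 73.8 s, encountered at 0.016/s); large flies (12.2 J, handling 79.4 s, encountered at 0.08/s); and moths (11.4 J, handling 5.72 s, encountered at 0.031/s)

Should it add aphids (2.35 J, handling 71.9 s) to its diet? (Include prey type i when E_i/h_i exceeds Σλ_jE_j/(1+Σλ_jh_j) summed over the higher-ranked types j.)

No

On small flies, large flies and moths alone, R = ΣλE/(1+Σλh) = 1.488/8.71 = 0.1708 J/s.
Profitability of aphids: 2.35/71.9 = 0.03268 J/s.
Since 0.03268 < R, time spent handling aphids is better spent searching.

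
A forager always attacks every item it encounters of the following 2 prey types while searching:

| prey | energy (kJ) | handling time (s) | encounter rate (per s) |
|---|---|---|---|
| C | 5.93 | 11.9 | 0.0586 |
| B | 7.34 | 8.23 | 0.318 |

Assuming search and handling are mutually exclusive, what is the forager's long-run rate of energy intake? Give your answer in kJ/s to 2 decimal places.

R = (0.0586×5.93 + 0.318×7.34) / (1 + 0.0586×11.9 + 0.318×8.23) = 2.682/4.314 = 0.6215 kJ/s.

0.62 kJ/s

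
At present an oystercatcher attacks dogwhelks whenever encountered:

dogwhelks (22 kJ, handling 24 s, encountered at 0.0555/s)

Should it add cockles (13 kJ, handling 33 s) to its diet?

No

On dogwhelks alone, R = ΣλE/(1+Σλh) = 1.221/2.332 = 0.5236 kJ/s.
cockles: E/h = 13/33 = 0.3939 kJ/s.
Since 0.3939 < R, time spent handling cockles is better spent searching.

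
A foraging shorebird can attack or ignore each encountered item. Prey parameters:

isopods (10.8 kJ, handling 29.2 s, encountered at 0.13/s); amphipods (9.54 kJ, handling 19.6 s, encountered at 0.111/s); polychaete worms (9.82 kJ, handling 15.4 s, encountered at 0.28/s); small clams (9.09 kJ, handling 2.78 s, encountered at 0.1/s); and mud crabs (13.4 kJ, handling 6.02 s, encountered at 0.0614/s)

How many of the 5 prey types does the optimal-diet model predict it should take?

2

Rank by E/h (kJ/s): small clams 3.27, mud crabs 2.23, polychaete worms 0.638, amphipods 0.487, isopods 0.37. Include each in turn until the next type's E/h falls below the running intake rate.
Rate on top 1: 0.7113. mud crabs: 2.23 > 0.7113 → include.
Rate on top 2: 1.051. polychaete worms: 0.638 < 1.051 → exclude; stop.
Optimal diet: small clams, mud crabs — 2 of 5 types.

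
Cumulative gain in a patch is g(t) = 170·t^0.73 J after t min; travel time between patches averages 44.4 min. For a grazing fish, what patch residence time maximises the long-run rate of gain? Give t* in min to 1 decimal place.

Maximise g(t)/(T+t): set derivative to zero → g'(t)(T+t) = g(t).
g'(t) = 0.73·170·t^-0.27. Setting 0.73·170·t^-0.27 = 170·t^0.73/(44.4+t) gives 0.73(44.4+t) = t, so 0.27·t = 0.73×44.4.
t* = 0.73×44.4/0.27 = 120 min.

120.0 min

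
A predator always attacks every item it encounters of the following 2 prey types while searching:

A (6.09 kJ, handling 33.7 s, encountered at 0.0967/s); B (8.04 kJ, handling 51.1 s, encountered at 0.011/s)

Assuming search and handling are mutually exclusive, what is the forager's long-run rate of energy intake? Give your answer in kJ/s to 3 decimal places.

0.141 kJ/s

R = Σλ_iE_i / (1 + Σλ_ih_i)
Numerator: 0.0967×6.09 + 0.011×8.04 = 0.6773
Denominator: 1 + 0.0967×33.7 + 0.011×51.1 = 4.821
R = 0.6773/4.821 = 0.1405 kJ/s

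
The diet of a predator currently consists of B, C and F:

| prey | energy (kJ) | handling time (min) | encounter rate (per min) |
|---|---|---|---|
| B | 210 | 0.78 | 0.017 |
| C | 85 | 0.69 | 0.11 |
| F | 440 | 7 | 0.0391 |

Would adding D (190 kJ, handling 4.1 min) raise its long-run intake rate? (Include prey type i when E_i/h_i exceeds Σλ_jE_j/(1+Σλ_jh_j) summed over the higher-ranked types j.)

Yes

Current rate: (0.017×210 + 0.11×85 + 0.0391×440)/(1 + 0.017×0.78 + 0.11×0.69 + 0.0391×7) = 22.1 kJ/min.
D: E/h = 190/4.1 = 46.34 kJ/min.
46.34 > 22.1, so adding D raises the average — include it.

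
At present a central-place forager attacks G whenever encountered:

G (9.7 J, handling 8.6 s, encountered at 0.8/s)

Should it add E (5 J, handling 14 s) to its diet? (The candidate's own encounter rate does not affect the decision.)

No

Intake rate on the current diet: R = (0.8×9.7) / (1 + 0.8×8.6) = 7.76/7.88 = 0.9848 J/s.
E: E/h = 5/14 = 0.3571 J/s.
Since 0.3571 < R, time spent handling E is better spent searching.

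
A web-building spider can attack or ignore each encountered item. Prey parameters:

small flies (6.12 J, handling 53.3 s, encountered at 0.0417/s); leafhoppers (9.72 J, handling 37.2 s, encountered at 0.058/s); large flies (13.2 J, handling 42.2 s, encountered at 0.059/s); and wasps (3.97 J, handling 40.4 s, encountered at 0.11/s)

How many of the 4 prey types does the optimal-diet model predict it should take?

2

Profitabilities (E/h, J/s): large flies 0.313, leafhoppers 0.261, small flies 0.115, wasps 0.0983. Add prey in this order while the next type's profitability exceeds the intake rate on those already taken.
Rate on top 1: 0.2232. leafhoppers: 0.261 > 0.2232 → include.
Rate on top 2: 0.2377. small flies: 0.115 < 0.2377 → exclude; stop.
Optimal diet: large flies, leafhoppers — 2 of 4 types.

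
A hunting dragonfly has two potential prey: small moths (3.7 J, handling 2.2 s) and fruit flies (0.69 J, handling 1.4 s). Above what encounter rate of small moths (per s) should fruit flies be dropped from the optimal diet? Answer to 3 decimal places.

Drop fruit flies once their profitability E₂/h₂ falls below the rate achievable on small moths alone: E₂/h₂ = λE₁/(1 + λh₁).
Solve for λ: λE₁h₂ = E₂(1 + λh₁) → λ(E₁h₂ − E₂h₁) = E₂ → λ = E₂/(E₁h₂ − E₂h₁).
λ = 0.69/(3.7×1.4 − 0.69×2.2) = 0.69/3.662 = 0.1884 per s.

0.188 per s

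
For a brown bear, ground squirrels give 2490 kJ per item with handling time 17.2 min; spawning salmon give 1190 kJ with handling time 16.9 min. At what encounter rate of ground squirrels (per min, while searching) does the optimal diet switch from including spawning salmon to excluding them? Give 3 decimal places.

The zero-one rule: include spawning salmon iff E₂/h₂ > λE₁/(1+λh₁). Equality gives the switch point.
λE₁h₂ = E₂ + λE₂h₁ ⇒ λ = E₂/(E₁h₂ − E₂h₁) = 1190/(4.208e+04 − 2.047e+04) = 0.05506 per min.

0.055 per min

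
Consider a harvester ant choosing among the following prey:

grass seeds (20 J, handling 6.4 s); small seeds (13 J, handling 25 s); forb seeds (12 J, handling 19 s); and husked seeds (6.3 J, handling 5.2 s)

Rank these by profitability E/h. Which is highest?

Profitability E/h (J/s): grass seeds = 20/6.4 = 3.12, small seeds = 13/25 = 0.52, forb seeds = 12/19 = 0.632, husked seeds = 6.3/5.2 = 1.21.
Ranked: grass seeds > husked seeds > forb seeds > small seeds.

grass seeds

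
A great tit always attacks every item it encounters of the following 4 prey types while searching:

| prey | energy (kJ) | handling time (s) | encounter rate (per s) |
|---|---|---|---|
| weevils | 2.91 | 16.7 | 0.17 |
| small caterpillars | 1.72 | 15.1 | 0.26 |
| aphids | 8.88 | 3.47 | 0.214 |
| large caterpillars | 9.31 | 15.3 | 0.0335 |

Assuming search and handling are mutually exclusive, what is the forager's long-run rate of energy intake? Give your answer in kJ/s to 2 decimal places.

0.35 kJ/s

R = (0.17×2.91 + 0.26×1.72 + 0.214×8.88 + 0.0335×9.31) / (1 + 0.17×16.7 + 0.26×15.1 + 0.214×3.47 + 0.0335×15.3) = 3.154/9.02 = 0.3497 kJ/s.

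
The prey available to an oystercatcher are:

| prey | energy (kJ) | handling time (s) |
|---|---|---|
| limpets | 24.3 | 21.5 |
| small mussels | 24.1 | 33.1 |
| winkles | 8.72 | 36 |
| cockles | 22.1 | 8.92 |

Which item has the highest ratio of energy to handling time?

Profitability E/h (kJ/s): limpets = 24.3/21.5 = 1.13, small mussels = 24.1/33.1 = 0.728, winkles = 8.72/36 = 0.242, cockles = 22.1/8.92 = 2.48.
Ranked: cockles > limpets > small mussels > winkles.

cockles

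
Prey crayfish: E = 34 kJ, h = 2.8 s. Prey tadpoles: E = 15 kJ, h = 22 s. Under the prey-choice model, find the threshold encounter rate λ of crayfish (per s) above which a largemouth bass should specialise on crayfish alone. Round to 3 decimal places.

At the threshold, the rate on crayfish alone equals the profitability of tadpoles: λ·34/(1 + λ·2.8) = 15/22 = 0.6818.
Rearranging, λ(34 − 0.6818×2.8) = 0.6818, so λ = 0.6818/32.09 = 0.02125 per s.

0.021 per s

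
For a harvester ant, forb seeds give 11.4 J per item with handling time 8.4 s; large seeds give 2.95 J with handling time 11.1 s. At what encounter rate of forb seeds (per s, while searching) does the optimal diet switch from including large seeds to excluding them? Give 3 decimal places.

The zero-one rule: include large seeds iff E₂/h₂ > λE₁/(1+λh₁). Equality gives the switch point.
λE₁h₂ = E₂ + λE₂h₁ ⇒ λ = E₂/(E₁h₂ − E₂h₁) = 2.95/(126.5 − 24.78) = 0.02899 per s.

0.029 per s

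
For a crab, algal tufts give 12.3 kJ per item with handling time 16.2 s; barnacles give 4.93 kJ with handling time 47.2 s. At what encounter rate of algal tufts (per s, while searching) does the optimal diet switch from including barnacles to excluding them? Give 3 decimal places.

0.010 per s

Drop barnacles once their profitability E₂/h₂ falls below the rate achievable on algal tufts alone: E₂/h₂ = λE₁/(1 + λh₁).
Solve for λ: λE₁h₂ = E₂(1 + λh₁) → λ(E₁h₂ − E₂h₁) = E₂ → λ = E₂/(E₁h₂ − E₂h₁).
λ = 4.93/(12.3×47.2 − 4.93×16.2) = 4.93/500.7 = 0.009846 per s.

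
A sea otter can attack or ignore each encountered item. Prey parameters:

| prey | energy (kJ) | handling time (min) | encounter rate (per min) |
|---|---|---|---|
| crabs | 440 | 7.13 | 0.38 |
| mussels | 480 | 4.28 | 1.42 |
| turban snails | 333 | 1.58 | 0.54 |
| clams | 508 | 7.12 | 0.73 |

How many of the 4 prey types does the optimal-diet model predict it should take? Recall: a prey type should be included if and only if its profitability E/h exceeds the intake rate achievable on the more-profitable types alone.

2

E/h in descending order: turban snails 211, mussels 112, clams 71.3, crabs 61.7 kJ/min. The optimal diet is the largest prefix of this list for which every included type satisfies E_i/h_i > R on the types above it.
Rate on top 1: 97.03. mussels: 112 > 97.03 → include.
Rate on top 2: 108.6. clams: 71.3 < 108.6 → exclude; stop.
Optimal diet: turban snails, mussels — 2 of 4 types.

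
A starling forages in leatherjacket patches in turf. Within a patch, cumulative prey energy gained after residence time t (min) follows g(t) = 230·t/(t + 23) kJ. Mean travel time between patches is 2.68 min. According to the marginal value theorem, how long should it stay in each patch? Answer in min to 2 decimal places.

7.85 min

Optimal t* satisfies g'(t*) = g(t*)/(T + t*).
g'(t) = 230·23/(t + 23)². Setting 230·23/(t+23)² = 230t/[(t+23)(2.68+t)] gives 23(2.68+t) = t(t+23), so t² = 23×2.68 = 61.64.
t* = √61.64 = 7.851 min.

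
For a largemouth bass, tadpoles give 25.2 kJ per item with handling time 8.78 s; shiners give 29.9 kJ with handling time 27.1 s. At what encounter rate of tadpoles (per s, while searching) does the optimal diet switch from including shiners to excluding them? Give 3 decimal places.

0.071 per s

At the threshold, the rate on tadpoles alone equals the profitability of shiners: λ·25.2/(1 + λ·8.78) = 29.9/27.1 = 1.103.
Rearranging, λ(25.2 − 1.103×8.78) = 1.103, so λ = 1.103/15.51 = 0.07112 per s.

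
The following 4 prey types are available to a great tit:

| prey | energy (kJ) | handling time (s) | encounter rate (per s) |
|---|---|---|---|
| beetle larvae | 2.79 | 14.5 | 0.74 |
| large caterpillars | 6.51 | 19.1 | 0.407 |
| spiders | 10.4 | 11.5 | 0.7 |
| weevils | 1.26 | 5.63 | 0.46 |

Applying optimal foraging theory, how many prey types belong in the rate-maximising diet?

1

E/h in descending order: spiders 0.904, large caterpillars 0.341, weevils 0.224, beetle larvae 0.192 kJ/s. The optimal diet is the largest prefix of this list for which every included type satisfies E_i/h_i > R on the types above it.
Rate on top 1: 0.8044. large caterpillars: 0.341 < 0.8044 → exclude; stop.
Optimal diet: spiders — 1 of 4 types.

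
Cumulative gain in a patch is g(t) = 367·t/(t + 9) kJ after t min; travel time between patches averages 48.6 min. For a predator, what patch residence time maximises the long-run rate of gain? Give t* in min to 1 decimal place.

By the marginal value theorem, leave when the instantaneous gain rate g'(t) equals the habitat-wide average g(t)/(T + t).
g'(t) = 367·9/(t + 9)². Setting 367·9/(t+9)² = 367t/[(t+9)(48.6+t)] gives 9(48.6+t) = t(t+9), so t² = 9×48.6 = 437.4.
t* = √437.4 = 20.91 min.

20.9 min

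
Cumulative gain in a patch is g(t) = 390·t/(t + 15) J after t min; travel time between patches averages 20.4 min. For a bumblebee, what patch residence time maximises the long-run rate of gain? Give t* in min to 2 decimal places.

Maximise g(t)/(T+t): set derivative to zero → g'(t)(T+t) = g(t).
g'(t) = 390·15/(t + 15)². Setting 390·15/(t+15)² = 390t/[(t+15)(20.4+t)] gives 15(20.4+t) = t(t+15), so t² = 15×20.4 = 306.
t* = √306 = 17.49 min.

17.49 min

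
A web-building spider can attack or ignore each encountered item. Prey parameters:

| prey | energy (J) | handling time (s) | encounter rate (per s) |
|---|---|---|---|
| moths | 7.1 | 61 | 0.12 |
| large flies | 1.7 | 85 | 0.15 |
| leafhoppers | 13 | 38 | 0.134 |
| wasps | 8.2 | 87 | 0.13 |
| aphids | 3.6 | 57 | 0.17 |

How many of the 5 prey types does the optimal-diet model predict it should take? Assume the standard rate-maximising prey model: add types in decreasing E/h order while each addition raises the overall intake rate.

1

Profitabilities (E/h, J/s): leafhoppers 0.342, moths 0.116, wasps 0.0943, aphids 0.0632, large flies 0.02. Add prey in this order while the next type's profitability exceeds the intake rate on those already taken.
Rate on top 1: 0.2859. moths: 0.116 < 0.2859 → exclude; stop.
Optimal diet: leafhoppers — 1 of 5 types.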